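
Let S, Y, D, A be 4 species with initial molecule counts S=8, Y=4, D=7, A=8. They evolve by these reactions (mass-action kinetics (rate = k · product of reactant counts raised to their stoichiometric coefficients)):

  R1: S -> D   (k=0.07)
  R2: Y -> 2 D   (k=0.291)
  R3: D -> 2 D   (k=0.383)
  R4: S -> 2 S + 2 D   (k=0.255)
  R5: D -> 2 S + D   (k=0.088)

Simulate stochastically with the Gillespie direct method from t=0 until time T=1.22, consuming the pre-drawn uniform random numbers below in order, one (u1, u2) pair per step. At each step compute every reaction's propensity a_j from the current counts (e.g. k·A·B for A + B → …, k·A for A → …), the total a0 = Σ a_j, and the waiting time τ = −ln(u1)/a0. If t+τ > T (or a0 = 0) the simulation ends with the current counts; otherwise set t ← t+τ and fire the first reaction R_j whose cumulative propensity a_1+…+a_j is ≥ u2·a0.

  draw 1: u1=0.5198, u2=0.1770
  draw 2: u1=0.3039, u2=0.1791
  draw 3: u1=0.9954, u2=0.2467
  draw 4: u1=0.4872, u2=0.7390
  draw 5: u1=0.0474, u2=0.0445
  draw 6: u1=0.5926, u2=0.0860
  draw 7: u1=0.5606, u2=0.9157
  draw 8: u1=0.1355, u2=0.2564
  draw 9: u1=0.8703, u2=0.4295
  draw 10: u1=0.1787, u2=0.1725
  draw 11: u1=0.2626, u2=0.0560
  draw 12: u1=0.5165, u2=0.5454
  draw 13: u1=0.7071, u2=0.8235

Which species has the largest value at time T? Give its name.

Dominant species at T: D

t=0.000: S=8 Y=4 D=7 A=8
Draw 1: a1=0.560, a2=1.164, a3=2.681, a4=2.040, a5=0.616, a0=7.061; τ=−ln(0.5198)/7.061=0.093 → t=0.093; u2·a0=0.1770·7.061=1.250; a1=0.560 < 1.250 ≤ a1+a2=1.724 → R2 fires; S=8 Y=3 D=9 A=8
Draw 2: a1=0.560, a2=0.873, a3=3.447, a4=2.040, a5=0.792, a0=7.712; τ=−ln(0.3039)/7.712=0.154 → t=0.247; u2·a0=0.1791·7.712=1.381; a1=0.560 < 1.381 ≤ a1+a2=1.433 → R2 fires; S=8 Y=2 D=11 A=8
Draw 3: a1=0.560, a2=0.582, a3=4.213, a4=2.040, a5=0.968, a0=8.363; τ=−ln(0.9954)/8.363=0.001 → t=0.248; u2·a0=0.2467·8.363=2.063; a1+a2=1.142 < 2.063 ≤ a1+…+a3=5.355 → R3 fires; S=8 Y=2 D=12 A=8
Draw 4: a1=0.560, a2=0.582, a3=4.596, a4=2.040, a5=1.056, a0=8.834; τ=−ln(0.4872)/8.834=0.081 → t=0.329; u2·a0=0.7390·8.834=6.528; a1+…+a3=5.738 < 6.528 ≤ a1+…+a4=7.778 → R4 fires; S=9 Y=2 D=14 A=8
Draw 5: a1=0.630, a2=0.582, a3=5.362, a4=2.295, a5=1.232, a0=10.101; τ=−ln(0.0474)/10.101=0.302 → t=0.631; u2·a0=0.0445·10.101=0.449 ≤ a1=0.630 → R1 fires; S=8 Y=2 D=15 A=8
Draw 6: a1=0.560, a2=0.582, a3=5.745, a4=2.040, a5=1.320, a0=10.247; τ=−ln(0.5926)/10.247=0.051 → t=0.682; u2·a0=0.0860·10.247=0.881; a1=0.560 < 0.881 ≤ a1+a2=1.142 → R2 fires; S=8 Y=1 D=17 A=8
Draw 7: a1=0.560, a2=0.291, a3=6.511, a4=2.040, a5=1.496, a0=10.898; τ=−ln(0.5606)/10.898=0.053 → t=0.735; u2·a0=0.9157·10.898=9.979; a1+…+a4=9.402 < 9.979 ≤ a1+…+a5=10.898 → R5 fires; S=10 Y=1 D=17 A=8
Draw 8: a1=0.700, a2=0.291, a3=6.511, a4=2.550, a5=1.496, a0=11.548; τ=−ln(0.1355)/11.548=0.173 → t=0.908; u2·a0=0.2564·11.548=2.961; a1+a2=0.991 < 2.961 ≤ a1+…+a3=7.502 → R3 fires; S=10 Y=1 D=18 A=8
Draw 9: a1=0.700, a2=0.291, a3=6.894, a4=2.550, a5=1.584, a0=12.019; τ=−ln(0.8703)/12.019=0.012 → t=0.920; u2·a0=0.4295·12.019=5.162; a1+a2=0.991 < 5.162 ≤ a1+…+a3=7.885 → R3 fires; S=10 Y=1 D=19 A=8
Draw 10: a1=0.700, a2=0.291, a3=7.277, a4=2.550, a5=1.672, a0=12.490; τ=−ln(0.1787)/12.490=0.138 → t=1.058; u2·a0=0.1725·12.490=2.155; a1+a2=0.991 < 2.155 ≤ a1+…+a3=8.268 → R3 fires; S=10 Y=1 D=20 A=8
Draw 11: a1=0.700, a2=0.291, a3=7.660, a4=2.550, a5=1.760, a0=12.961; τ=−ln(0.2626)/12.961=0.103 → t=1.161; u2·a0=0.0560·12.961=0.726; a1=0.700 < 0.726 ≤ a1+a2=0.991 → R2 fires; S=10 Y=0 D=22 A=8
Draw 12: a1=0.700, a2=0.000, a3=8.426, a4=2.550, a5=1.936, a0=13.612; τ=−ln(0.5165)/13.612=0.049 → t=1.209; u2·a0=0.5454·13.612=7.424; a1+a2=0.700 < 7.424 ≤ a1+…+a3=9.126 → R3 fires; S=10 Y=0 D=23 A=8
Draw 13: a1=0.700, a2=0.000, a3=8.809, a4=2.550, a5=2.024, a0=14.083; τ=−ln(0.7071)/14.083=0.025 → t=1.234 > T=1.22: stop.
At T=1.22: S=10 Y=0 D=23 A=8; the largest is D.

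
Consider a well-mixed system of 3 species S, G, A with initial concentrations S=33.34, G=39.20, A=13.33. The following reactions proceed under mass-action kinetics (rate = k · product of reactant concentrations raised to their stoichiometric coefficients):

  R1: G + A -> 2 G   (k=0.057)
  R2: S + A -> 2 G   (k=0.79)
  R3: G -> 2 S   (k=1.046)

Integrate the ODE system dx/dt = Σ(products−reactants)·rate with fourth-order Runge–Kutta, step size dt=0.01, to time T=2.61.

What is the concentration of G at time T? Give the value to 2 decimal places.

G at T = 4.27

RK4 with dt=0.01: 261 steps to T=2.61. Trajectory (selected grid times):
t=0.00: S=33.34 G=39.20 A=13.33
t=0.29: S=53.66 G=48.34 A=0.00
t=0.58: S=78.96 G=35.69 A=0.00
t=0.87: S=97.64 G=26.35 A=0.00
t=1.16: S=111.43 G=19.46 A=0.00
t=1.45: S=121.61 G=14.37 A=0.00
t=1.74: S=129.13 G=10.61 A=0.00
t=2.03: S=134.68 G=7.83 A=0.00
t=2.32: S=138.78 G=5.78 A=0.00
t=2.61: S=141.80 G=4.27 A=0.00
Read off G at T=2.61: 4.27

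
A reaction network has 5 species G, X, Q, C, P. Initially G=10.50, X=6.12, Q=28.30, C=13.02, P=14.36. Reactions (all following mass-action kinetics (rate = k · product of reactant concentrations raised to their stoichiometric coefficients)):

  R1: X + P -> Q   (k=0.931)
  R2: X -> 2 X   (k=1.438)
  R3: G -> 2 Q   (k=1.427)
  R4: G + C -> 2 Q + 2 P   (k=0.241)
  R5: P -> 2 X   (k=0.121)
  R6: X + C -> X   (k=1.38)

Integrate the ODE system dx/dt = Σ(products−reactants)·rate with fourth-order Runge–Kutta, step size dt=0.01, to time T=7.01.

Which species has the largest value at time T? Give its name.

RK4 with dt=0.01: 701 steps to T=7.01. Trajectory (selected grid times):
t=0.00: G=10.50 X=6.12 Q=28.30 C=13.02 P=14.36
t=0.78: G=1.65 X=0.30 Q=55.31 C=2.05 P=11.97
t=1.56: G=0.40 X=0.31 Q=60.14 C=1.26 P=9.19
t=2.34: G=0.11 X=0.33 Q=62.56 C=0.85 P=6.71
t=3.12: G=0.03 X=0.37 Q=64.14 C=0.58 P=4.76
t=3.89: G=0.01 X=0.43 Q=65.30 C=0.38 P=3.27
t=4.67: G=0.00 X=0.55 Q=66.23 C=0.23 P=2.10
t=5.45: G=0.00 X=0.83 Q=67.01 C=0.11 P=1.18
t=6.23: G=0.00 X=1.64 Q=67.65 C=0.03 P=0.46
t=7.01: G=0.00 X=4.37 Q=68.03 C=0.00 P=0.06
At T=7.01: G=0.00 X=4.37 Q=68.03 C=0.00 P=0.06; the largest is Q.

Dominant species at T: Q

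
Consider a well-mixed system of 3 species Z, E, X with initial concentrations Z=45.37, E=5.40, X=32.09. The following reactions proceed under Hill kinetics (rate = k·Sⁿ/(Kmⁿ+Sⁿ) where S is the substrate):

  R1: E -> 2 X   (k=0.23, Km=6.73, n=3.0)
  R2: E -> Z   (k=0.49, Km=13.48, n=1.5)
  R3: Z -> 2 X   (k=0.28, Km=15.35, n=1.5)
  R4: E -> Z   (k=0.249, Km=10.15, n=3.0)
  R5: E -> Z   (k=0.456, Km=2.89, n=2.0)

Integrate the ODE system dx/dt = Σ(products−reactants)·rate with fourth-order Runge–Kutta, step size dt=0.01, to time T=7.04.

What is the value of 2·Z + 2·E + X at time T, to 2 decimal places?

Check how each reaction changes W = 2·Z + 2·E + X (weight of products minus weight of reactants):
R1: E -> 2 X: (1·2) − (2·1) = 2 − 2 = 0
R2: E -> Z: (2·1) − (2·1) = 2 − 2 = 0
R3: Z -> 2 X: (1·2) − (2·1) = 2 − 2 = 0
R4: E -> Z: (2·1) − (2·1) = 2 − 2 = 0
R5: E -> Z: (2·1) − (2·1) = 2 − 2 = 0
Every reaction leaves W unchanged, so W is conserved and no simulation is needed: W(T) = W(0) = 2·45.37 + 2·5.40 + 32.09 = 133.63

Value at T = 133.63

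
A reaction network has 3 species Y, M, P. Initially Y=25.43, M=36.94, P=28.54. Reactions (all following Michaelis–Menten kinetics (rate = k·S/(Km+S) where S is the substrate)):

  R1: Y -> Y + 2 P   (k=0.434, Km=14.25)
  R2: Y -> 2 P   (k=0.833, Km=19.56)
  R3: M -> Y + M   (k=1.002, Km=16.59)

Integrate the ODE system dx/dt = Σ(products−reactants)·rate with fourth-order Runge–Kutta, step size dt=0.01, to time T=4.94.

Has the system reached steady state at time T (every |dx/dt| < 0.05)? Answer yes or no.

Steady state at T: no

RK4 with dt=0.01: 494 steps to T=4.94. Trajectory (selected grid times):
t=0.00: Y=25.43 M=36.94 P=28.54
t=0.55: Y=25.55 M=36.94 P=29.36
t=1.10: Y=25.67 M=36.94 P=30.19
t=1.65: Y=25.79 M=36.94 P=31.02
t=2.20: Y=25.91 M=36.94 P=31.85
t=2.74: Y=26.03 M=36.94 P=32.66
t=3.29: Y=26.15 M=36.94 P=33.50
t=3.84: Y=26.26 M=36.94 P=34.33
t=4.39: Y=26.38 M=36.94 P=35.17
t=4.94: Y=26.50 M=36.94 P=36.00
Rates at T: R1=0.2822, R2=0.4792, R3=0.6915
dx/dt at T (Σ net stoichiometry × rate): Y=+0.2122, M=+0.0000, P=+1.5229
Largest |dx/dt| is |+1.5229| (P) ≥ 0.05 → not steady.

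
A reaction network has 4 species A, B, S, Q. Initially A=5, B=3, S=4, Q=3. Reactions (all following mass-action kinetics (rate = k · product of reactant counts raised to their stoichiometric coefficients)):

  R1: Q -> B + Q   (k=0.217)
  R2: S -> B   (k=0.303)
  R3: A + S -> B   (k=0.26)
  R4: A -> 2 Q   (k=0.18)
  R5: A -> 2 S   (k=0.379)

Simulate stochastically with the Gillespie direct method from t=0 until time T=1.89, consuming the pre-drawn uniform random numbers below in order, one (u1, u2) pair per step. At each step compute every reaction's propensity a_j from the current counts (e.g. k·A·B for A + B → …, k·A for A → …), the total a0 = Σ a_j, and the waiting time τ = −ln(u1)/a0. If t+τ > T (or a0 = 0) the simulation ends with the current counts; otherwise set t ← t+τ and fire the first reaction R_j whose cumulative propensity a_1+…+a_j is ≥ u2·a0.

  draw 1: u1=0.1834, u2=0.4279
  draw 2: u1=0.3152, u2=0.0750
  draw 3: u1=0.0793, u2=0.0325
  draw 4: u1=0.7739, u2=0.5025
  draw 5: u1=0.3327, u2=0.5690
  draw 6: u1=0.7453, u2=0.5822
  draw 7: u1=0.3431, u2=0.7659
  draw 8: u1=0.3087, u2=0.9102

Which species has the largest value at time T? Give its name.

t=0.000: A=5 B=3 S=4 Q=3
Draw 1: a1=0.651, a2=1.212, a3=5.200, a4=0.900, a5=1.895, a0=9.858; τ=−ln(0.1834)/9.858=0.172 → t=0.172; u2·a0=0.4279·9.858=4.218; a1+a2=1.863 < 4.218 ≤ a1+…+a3=7.063 → R3 fires; A=4 B=4 S=3 Q=3
Draw 2: a1=0.651, a2=0.909, a3=3.120, a4=0.720, a5=1.516, a0=6.916; τ=−ln(0.3152)/6.916=0.167 → t=0.339; u2·a0=0.0750·6.916=0.519 ≤ a1=0.651 → R1 fires; A=4 B=5 S=3 Q=3
Draw 3: a1=0.651, a2=0.909, a3=3.120, a4=0.720, a5=1.516, a0=6.916; τ=−ln(0.0793)/6.916=0.366 → t=0.705; u2·a0=0.0325·6.916=0.225 ≤ a1=0.651 → R1 fires; A=4 B=6 S=3 Q=3
Draw 4: a1=0.651, a2=0.909, a3=3.120, a4=0.720, a5=1.516, a0=6.916; τ=−ln(0.7739)/6.916=0.037 → t=0.743; u2·a0=0.5025·6.916=3.475; a1+a2=1.560 < 3.475 ≤ a1+…+a3=4.680 → R3 fires; A=3 B=7 S=2 Q=3
Draw 5: a1=0.651, a2=0.606, a3=1.560, a4=0.540, a5=1.137, a0=4.494; τ=−ln(0.3327)/4.494=0.245 → t=0.987; u2·a0=0.5690·4.494=2.557; a1+a2=1.257 < 2.557 ≤ a1+…+a3=2.817 → R3 fires; A=2 B=8 S=1 Q=3
Draw 6: a1=0.651, a2=0.303, a3=0.520, a4=0.360, a5=0.758, a0=2.592; τ=−ln(0.7453)/2.592=0.113 → t=1.101; u2·a0=0.5822·2.592=1.509; a1+…+a3=1.474 < 1.509 ≤ a1+…+a4=1.834 → R4 fires; A=1 B=8 S=1 Q=5
Draw 7: a1=1.085, a2=0.303, a3=0.260, a4=0.180, a5=0.379, a0=2.207; τ=−ln(0.3431)/2.207=0.485 → t=1.586; u2·a0=0.7659·2.207=1.690; a1+…+a3=1.648 < 1.690 ≤ a1+…+a4=1.828 → R4 fires; A=0 B=8 S=1 Q=7
Draw 8: a1=1.519, a2=0.303, a3=0.000, a4=0.000, a5=0.000, a0=1.822; τ=−ln(0.3087)/1.822=0.645 → t=2.231 > T=1.89: stop.
At T=1.89: A=0 B=8 S=1 Q=7; the largest is B.

Dominant species at T: B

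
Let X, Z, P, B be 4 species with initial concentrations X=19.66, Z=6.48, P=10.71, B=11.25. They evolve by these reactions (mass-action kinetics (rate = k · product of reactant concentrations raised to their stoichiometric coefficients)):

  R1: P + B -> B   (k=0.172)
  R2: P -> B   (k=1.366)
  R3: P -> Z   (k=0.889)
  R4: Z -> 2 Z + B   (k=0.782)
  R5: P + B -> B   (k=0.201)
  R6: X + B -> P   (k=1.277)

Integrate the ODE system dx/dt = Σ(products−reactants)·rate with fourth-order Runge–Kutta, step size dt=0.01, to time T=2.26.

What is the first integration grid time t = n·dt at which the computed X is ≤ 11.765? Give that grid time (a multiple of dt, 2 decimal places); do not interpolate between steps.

Threshold first reached at t = 0.06

RK4 with dt=0.01: 226 steps to T=2.26. Trajectory (selected grid times):
t=0.00: X=19.66 Z=6.48 P=10.71 B=11.25
t=0.05: X=12.29 Z=7.35 P=14.75 B=5.07
t=0.06: X=11.55 Z=7.54 P=14.89 B=4.59
t=0.25: X=5.17 Z=11.27 P=12.08 B=3.19
t=0.50: X=1.40 Z=16.06 P=6.95 B=5.34
t=0.75: X=0.14 Z=20.68 P=2.61 B=9.26
t=1.00: X=0.00 Z=25.49 P=0.55 B=14.10
t=1.26: X=0.00 Z=31.30 P=0.06 B=19.94
t=1.51: X=0.00 Z=38.07 P=0.00 B=26.70
t=1.76: X=0.00 Z=46.29 P=0.00 B=34.92
t=2.01: X=0.00 Z=56.28 P=0.00 B=44.92
t=2.26: X=0.00 Z=68.43 P=0.00 B=57.07
X(0.05)=12.287 > 11.765 but X(0.06)=11.553 ≤ 11.765, so the first grid time is t=0.06.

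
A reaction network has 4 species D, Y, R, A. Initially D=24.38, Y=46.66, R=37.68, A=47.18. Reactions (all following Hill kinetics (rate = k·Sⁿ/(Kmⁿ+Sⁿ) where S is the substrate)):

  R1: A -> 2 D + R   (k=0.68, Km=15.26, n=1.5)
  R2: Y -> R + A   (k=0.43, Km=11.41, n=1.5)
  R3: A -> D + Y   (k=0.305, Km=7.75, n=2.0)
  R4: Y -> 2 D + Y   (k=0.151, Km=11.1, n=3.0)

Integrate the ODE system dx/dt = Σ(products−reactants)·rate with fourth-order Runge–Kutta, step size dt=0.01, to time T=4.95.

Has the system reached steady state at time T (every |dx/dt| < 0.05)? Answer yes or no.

RK4 with dt=0.01: 495 steps to T=4.95. Trajectory (selected grid times):
t=0.00: D=24.38 Y=46.66 R=37.68 A=47.18
t=0.55: D=25.34 Y=46.61 R=38.21 A=46.91
t=1.10: D=26.30 Y=46.56 R=38.73 A=46.64
t=1.65: D=27.25 Y=46.52 R=39.26 A=46.38
t=2.20: D=28.21 Y=46.47 R=39.78 A=46.11
t=2.75: D=29.16 Y=46.42 R=40.31 A=45.84
t=3.30: D=30.12 Y=46.37 R=40.83 A=45.58
t=3.85: D=31.07 Y=46.33 R=41.36 A=45.31
t=4.40: D=32.02 Y=46.28 R=41.88 A=45.05
t=4.95: D=32.97 Y=46.23 R=42.40 A=44.78
Rates at T: R1=0.5672, R2=0.3830, R3=0.2961, R4=0.1489
dx/dt at T (Σ net stoichiometry × rate): D=+1.7284, Y=-0.0869, R=+0.9502, A=-0.4803
Largest |dx/dt| is |+1.7284| (D) ≥ 0.05 → not steady.

Steady state at T: no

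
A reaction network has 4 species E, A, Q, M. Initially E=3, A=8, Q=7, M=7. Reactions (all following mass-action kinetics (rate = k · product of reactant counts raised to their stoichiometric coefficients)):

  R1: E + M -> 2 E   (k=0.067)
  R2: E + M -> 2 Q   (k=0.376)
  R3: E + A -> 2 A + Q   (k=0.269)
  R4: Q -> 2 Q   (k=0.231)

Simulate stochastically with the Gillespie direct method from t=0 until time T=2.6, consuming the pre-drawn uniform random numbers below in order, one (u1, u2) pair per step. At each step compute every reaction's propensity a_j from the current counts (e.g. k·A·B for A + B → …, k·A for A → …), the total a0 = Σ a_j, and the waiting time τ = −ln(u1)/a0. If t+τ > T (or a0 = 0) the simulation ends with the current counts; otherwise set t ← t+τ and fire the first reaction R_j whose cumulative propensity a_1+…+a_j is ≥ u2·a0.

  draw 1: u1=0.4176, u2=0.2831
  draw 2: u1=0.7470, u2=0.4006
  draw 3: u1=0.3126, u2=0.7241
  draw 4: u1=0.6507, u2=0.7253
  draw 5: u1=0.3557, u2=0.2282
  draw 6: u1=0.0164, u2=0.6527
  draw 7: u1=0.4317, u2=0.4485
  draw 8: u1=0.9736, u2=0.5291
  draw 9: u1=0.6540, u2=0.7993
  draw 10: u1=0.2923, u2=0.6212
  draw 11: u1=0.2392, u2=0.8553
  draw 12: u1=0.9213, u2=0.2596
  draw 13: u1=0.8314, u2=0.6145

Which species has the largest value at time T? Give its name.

t=0.000: E=3 A=8 Q=7 M=7
Draw 1: a1=1.407, a2=7.896, a3=6.456, a4=1.617, a0=17.376; τ=−ln(0.4176)/17.376=0.050 → t=0.050; u2·a0=0.2831·17.376=4.919; a1=1.407 < 4.919 ≤ a1+a2=9.303 → R2 fires; E=2 A=8 Q=9 M=6
Draw 2: a1=0.804, a2=4.512, a3=4.304, a4=2.079, a0=11.699; τ=−ln(0.7470)/11.699=0.025 → t=0.075; u2·a0=0.4006·11.699=4.687; a1=0.804 < 4.687 ≤ a1+a2=5.316 → R2 fires; E=1 A=8 Q=11 M=5
Draw 3: a1=0.335, a2=1.880, a3=2.152, a4=2.541, a0=6.908; τ=−ln(0.3126)/6.908=0.168 → t=0.244; u2·a0=0.7241·6.908=5.002; a1+…+a3=4.367 < 5.002 ≤ a1+…+a4=6.908 → R4 fires; E=1 A=8 Q=12 M=5
Draw 4: a1=0.335, a2=1.880, a3=2.152, a4=2.772, a0=7.139; τ=−ln(0.6507)/7.139=0.060 → t=0.304; u2·a0=0.7253·7.139=5.178; a1+…+a3=4.367 < 5.178 ≤ a1+…+a4=7.139 → R4 fires; E=1 A=8 Q=13 M=5
Draw 5: a1=0.335, a2=1.880, a3=2.152, a4=3.003, a0=7.370; τ=−ln(0.3557)/7.370=0.140 → t=0.444; u2·a0=0.2282·7.370=1.682; a1=0.335 < 1.682 ≤ a1+a2=2.215 → R2 fires; E=0 A=8 Q=15 M=4
Draw 6: a1=0.000, a2=0.000, a3=0.000, a4=3.465, a0=3.465; τ=−ln(0.0164)/3.465=1.186 → t=1.630; u2·a0=0.6527·3.465=2.262; a1+…+a3=0.000 < 2.262 ≤ a1+…+a4=3.465 → R4 fires; E=0 A=8 Q=16 M=4
Draw 7: a1=0.000, a2=0.000, a3=0.000, a4=3.696, a0=3.696; τ=−ln(0.4317)/3.696=0.227 → t=1.858; u2·a0=0.4485·3.696=1.658; a1+…+a3=0.000 < 1.658 ≤ a1+…+a4=3.696 → R4 fires; E=0 A=8 Q=17 M=4
Draw 8: a1=0.000, a2=0.000, a3=0.000, a4=3.927, a0=3.927; τ=−ln(0.9736)/3.927=0.007 → t=1.864; u2·a0=0.5291·3.927=2.078; a1+…+a3=0.000 < 2.078 ≤ a1+…+a4=3.927 → R4 fires; E=0 A=8 Q=18 M=4
Draw 9: a1=0.000, a2=0.000, a3=0.000, a4=4.158, a0=4.158; τ=−ln(0.6540)/4.158=0.102 → t=1.966; u2·a0=0.7993·4.158=3.323; a1+…+a3=0.000 < 3.323 ≤ a1+…+a4=4.158 → R4 fires; E=0 A=8 Q=19 M=4
Draw 10: a1=0.000, a2=0.000, a3=0.000, a4=4.389, a0=4.389; τ=−ln(0.2923)/4.389=0.280 → t=2.247; u2·a0=0.6212·4.389=2.726; a1+…+a3=0.000 < 2.726 ≤ a1+…+a4=4.389 → R4 fires; E=0 A=8 Q=20 M=4
Draw 11: a1=0.000, a2=0.000, a3=0.000, a4=4.620, a0=4.620; τ=−ln(0.2392)/4.620=0.310 → t=2.556; u2·a0=0.8553·4.620=3.951; a1+…+a3=0.000 < 3.951 ≤ a1+…+a4=4.620 → R4 fires; E=0 A=8 Q=21 M=4
Draw 12: a1=0.000, a2=0.000, a3=0.000, a4=4.851, a0=4.851; τ=−ln(0.9213)/4.851=0.017 → t=2.573; u2·a0=0.2596·4.851=1.259; a1+…+a3=0.000 < 1.259 ≤ a1+…+a4=4.851 → R4 fires; E=0 A=8 Q=22 M=4
Draw 13: a1=0.000, a2=0.000, a3=0.000, a4=5.082, a0=5.082; τ=−ln(0.8314)/5.082=0.036 → t=2.610 > T=2.6: stop.
At T=2.6: E=0 A=8 Q=22 M=4; the largest is Q.

Dominant species at T: Q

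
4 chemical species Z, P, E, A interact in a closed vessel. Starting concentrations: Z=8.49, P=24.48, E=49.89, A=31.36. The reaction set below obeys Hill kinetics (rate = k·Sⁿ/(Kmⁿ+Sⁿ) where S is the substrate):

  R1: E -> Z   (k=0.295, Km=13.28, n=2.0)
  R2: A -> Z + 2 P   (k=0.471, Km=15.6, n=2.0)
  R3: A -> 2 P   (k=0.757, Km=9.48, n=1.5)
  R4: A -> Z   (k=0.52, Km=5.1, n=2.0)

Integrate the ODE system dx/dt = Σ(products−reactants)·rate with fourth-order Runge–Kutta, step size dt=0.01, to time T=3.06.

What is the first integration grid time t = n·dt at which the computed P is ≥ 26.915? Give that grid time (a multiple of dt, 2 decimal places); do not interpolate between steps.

Threshold first reached at t = 1.20

RK4 with dt=0.01: 306 steps to T=3.06. Trajectory (selected grid times):
t=0.00: Z=8.49 P=24.48 E=49.89 A=31.36
t=0.34: Z=8.88 P=25.18 E=49.80 A=30.84
t=0.68: Z=9.28 P=25.87 E=49.70 A=30.32
t=1.02: Z=9.67 P=26.56 E=49.61 A=29.80
t=1.19: Z=9.86 P=26.90 E=49.56 A=29.55
t=1.20: Z=9.87 P=26.92 E=49.56 A=29.53
t=1.36: Z=10.06 P=27.25 E=49.52 A=29.29
t=1.70: Z=10.45 P=27.93 E=49.42 A=28.78
t=2.04: Z=10.84 P=28.61 E=49.33 A=28.27
t=2.38: Z=11.22 P=29.28 E=49.23 A=27.76
t=2.72: Z=11.61 P=29.95 E=49.14 A=27.25
t=3.06: Z=11.99 P=30.62 E=49.05 A=26.75
P(1.19)=26.903 < 26.915 but P(1.20)=26.923 ≥ 26.915, so the first grid time is t=1.20.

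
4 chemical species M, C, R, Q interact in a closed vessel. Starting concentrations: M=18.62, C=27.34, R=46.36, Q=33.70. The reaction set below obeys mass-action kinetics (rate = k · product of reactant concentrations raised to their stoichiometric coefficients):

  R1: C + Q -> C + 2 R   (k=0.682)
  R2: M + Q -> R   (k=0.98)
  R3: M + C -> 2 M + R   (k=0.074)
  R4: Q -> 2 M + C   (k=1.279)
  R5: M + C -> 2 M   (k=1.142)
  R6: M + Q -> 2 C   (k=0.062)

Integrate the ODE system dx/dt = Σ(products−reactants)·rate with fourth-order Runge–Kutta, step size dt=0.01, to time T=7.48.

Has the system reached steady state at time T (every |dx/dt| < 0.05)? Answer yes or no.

Steady state at T: yes

RK4 with dt=0.01: 748 steps to T=7.48. Trajectory (selected grid times):
t=0.00: M=18.62 C=27.34 R=46.36 Q=33.70
t=0.83: M=30.47 C=0.00 R=90.28 Q=0.00
t=1.66: M=30.47 C=0.00 R=90.28 Q=0.00
t=2.49: M=30.47 C=0.00 R=90.28 Q=0.00
t=3.32: M=30.47 C=0.00 R=90.28 Q=0.00
t=4.16: M=30.47 C=0.00 R=90.28 Q=0.00
t=4.99: M=30.47 C=0.00 R=90.28 Q=0.00
t=5.82: M=30.47 C=0.00 R=90.28 Q=0.00
t=6.65: M=30.47 C=0.00 R=90.28 Q=0.00
t=7.48: M=30.47 C=0.00 R=90.28 Q=0.00
Rates at T: R1=0.0000, R2=0.0000, R3=0.0000, R4=0.0000, R5=0.0000, R6=0.0000
dx/dt at T (Σ net stoichiometry × rate): M=+0.0000, C=-0.0000, R=+0.0000, Q=-0.0000
Largest |dx/dt| is |-0.0000| (C) < 0.05 → steady.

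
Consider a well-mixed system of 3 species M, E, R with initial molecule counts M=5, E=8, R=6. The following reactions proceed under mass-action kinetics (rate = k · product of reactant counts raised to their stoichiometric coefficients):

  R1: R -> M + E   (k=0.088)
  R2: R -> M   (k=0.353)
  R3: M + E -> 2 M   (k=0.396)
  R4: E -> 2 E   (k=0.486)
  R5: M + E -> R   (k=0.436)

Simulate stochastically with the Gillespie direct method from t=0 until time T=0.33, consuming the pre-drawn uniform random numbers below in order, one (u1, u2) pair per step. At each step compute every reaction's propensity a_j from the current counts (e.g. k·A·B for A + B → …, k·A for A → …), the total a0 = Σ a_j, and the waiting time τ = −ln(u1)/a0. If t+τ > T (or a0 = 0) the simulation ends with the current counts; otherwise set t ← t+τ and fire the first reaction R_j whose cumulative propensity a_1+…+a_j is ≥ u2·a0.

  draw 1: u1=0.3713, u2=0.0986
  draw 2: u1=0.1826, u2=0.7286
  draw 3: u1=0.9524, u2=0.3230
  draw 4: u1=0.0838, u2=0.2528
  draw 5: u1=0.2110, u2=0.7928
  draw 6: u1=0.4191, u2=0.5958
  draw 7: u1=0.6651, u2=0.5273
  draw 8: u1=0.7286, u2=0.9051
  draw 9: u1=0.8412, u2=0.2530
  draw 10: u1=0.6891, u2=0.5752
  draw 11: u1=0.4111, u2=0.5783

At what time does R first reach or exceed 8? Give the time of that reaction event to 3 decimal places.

t=0.000: M=5 E=8 R=6
Draw 1: a1=0.528, a2=2.118, a3=15.840, a4=3.888, a5=17.440, a0=39.814; τ=−ln(0.3713)/39.814=0.025 → t=0.025; u2·a0=0.0986·39.814=3.926; a1+a2=2.646 < 3.926 ≤ a1+…+a3=18.486 → R3 fires; M=6 E=7 R=6
Draw 2: a1=0.528, a2=2.118, a3=16.632, a4=3.402, a5=18.312, a0=40.992; τ=−ln(0.1826)/40.992=0.041 → t=0.066; u2·a0=0.7286·40.992=29.867; a1+…+a4=22.680 < 29.867 ≤ a1+…+a5=40.992 → R5 fires; M=5 E=6 R=7
Draw 3: a1=0.616, a2=2.471, a3=11.880, a4=2.916, a5=13.080, a0=30.963; τ=−ln(0.9524)/30.963=0.002 → t=0.068; u2·a0=0.3230·30.963=10.001; a1+a2=3.087 < 10.001 ≤ a1+…+a3=14.967 → R3 fires; M=6 E=5 R=7
Draw 4: a1=0.616, a2=2.471, a3=11.880, a4=2.430, a5=13.080, a0=30.477; τ=−ln(0.0838)/30.477=0.081 → t=0.149; u2·a0=0.2528·30.477=7.705; a1+a2=3.087 < 7.705 ≤ a1+…+a3=14.967 → R3 fires; M=7 E=4 R=7
Draw 5: a1=0.616, a2=2.471, a3=11.088, a4=1.944, a5=12.208, a0=28.327; τ=−ln(0.2110)/28.327=0.055 → t=0.204; u2·a0=0.7928·28.327=22.458; a1+…+a4=16.119 < 22.458 ≤ a1+…+a5=28.327 → R5 fires; M=6 E=3 R=8
Draw 6: a1=0.704, a2=2.824, a3=7.128, a4=1.458, a5=7.848, a0=19.962; τ=−ln(0.4191)/19.962=0.044 → t=0.248; u2·a0=0.5958·19.962=11.893; a1+…+a3=10.656 < 11.893 ≤ a1+…+a4=12.114 → R4 fires; M=6 E=4 R=8
Draw 7: a1=0.704, a2=2.824, a3=9.504, a4=1.944, a5=10.464, a0=25.440; τ=−ln(0.6651)/25.440=0.016 → t=0.264; u2·a0=0.5273·25.440=13.415; a1+…+a3=13.032 < 13.415 ≤ a1+…+a4=14.976 → R4 fires; M=6 E=5 R=8
Draw 8: a1=0.704, a2=2.824, a3=11.880, a4=2.430, a5=13.080, a0=30.918; τ=−ln(0.7286)/30.918=0.010 → t=0.274; u2·a0=0.9051·30.918=27.984; a1+…+a4=17.838 < 27.984 ≤ a1+…+a5=30.918 → R5 fires; M=5 E=4 R=9
Draw 9: a1=0.792, a2=3.177, a3=7.920, a4=1.944, a5=8.720, a0=22.553; τ=−ln(0.8412)/22.553=0.008 → t=0.282; u2·a0=0.2530·22.553=5.706; a1+a2=3.969 < 5.706 ≤ a1+…+a3=11.889 → R3 fires; M=6 E=3 R=9
Draw 10: a1=0.792, a2=3.177, a3=7.128, a4=1.458, a5=7.848, a0=20.403; τ=−ln(0.6891)/20.403=0.018 → t=0.300; u2·a0=0.5752·20.403=11.736; a1+…+a3=11.097 < 11.736 ≤ a1+…+a4=12.555 → R4 fires; M=6 E=4 R=9
Draw 11: a1=0.792, a2=3.177, a3=9.504, a4=1.944, a5=10.464, a0=25.881; τ=−ln(0.4111)/25.881=0.034 → t=0.334 > T=0.33: stop.
R first becomes ≥ 8 when it reaches 8 at the event at t=0.204.

Threshold first reached at t = 0.204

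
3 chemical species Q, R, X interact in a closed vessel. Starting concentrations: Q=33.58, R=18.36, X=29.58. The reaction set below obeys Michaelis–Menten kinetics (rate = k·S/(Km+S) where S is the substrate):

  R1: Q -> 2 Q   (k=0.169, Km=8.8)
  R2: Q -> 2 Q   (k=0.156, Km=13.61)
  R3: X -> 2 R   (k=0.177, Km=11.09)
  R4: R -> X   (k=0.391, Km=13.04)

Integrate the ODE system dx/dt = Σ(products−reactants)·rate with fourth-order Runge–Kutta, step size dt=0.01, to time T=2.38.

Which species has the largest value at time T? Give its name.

Dominant species at T: Q

RK4 with dt=0.01: 238 steps to T=2.38. Trajectory (selected grid times):
t=0.00: Q=33.58 R=18.36 X=29.58
t=0.26: Q=33.64 R=18.37 X=29.61
t=0.53: Q=33.71 R=18.38 X=29.63
t=0.79: Q=33.77 R=18.38 X=29.66
t=1.06: Q=33.84 R=18.39 X=29.69
t=1.32: Q=33.90 R=18.40 X=29.71
t=1.59: Q=33.97 R=18.41 X=29.74
t=1.85: Q=34.03 R=18.41 X=29.76
t=2.12: Q=34.10 R=18.42 X=29.79
t=2.38: Q=34.16 R=18.43 X=29.82
At T=2.38: Q=34.16 R=18.43 X=29.82; the largest is Q.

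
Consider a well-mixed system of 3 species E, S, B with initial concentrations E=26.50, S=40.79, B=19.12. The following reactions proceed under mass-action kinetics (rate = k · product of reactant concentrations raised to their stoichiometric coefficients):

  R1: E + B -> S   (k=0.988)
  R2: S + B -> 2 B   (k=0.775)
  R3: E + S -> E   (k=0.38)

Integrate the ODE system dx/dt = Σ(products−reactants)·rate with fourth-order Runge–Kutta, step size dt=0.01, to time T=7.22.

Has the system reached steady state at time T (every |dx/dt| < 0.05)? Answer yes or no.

RK4 with dt=0.01: 722 steps to T=7.22. Trajectory (selected grid times):
t=0.00: E=26.50 S=40.79 B=19.12
t=0.80: E=0.00 S=0.00 B=48.37
t=1.60: E=0.00 S=0.00 B=48.37
t=2.41: E=0.00 S=0.00 B=48.37
t=3.21: E=0.00 S=0.00 B=48.37
t=4.01: E=0.00 S=0.00 B=48.37
t=4.81: E=0.00 S=0.00 B=48.37
t=5.62: E=0.00 S=0.00 B=48.37
t=6.42: E=0.00 S=0.00 B=48.37
t=7.22: E=0.00 S=0.00 B=48.37
Rates at T: R1=0.0000, R2=0.0000, R3=0.0000
dx/dt at T (Σ net stoichiometry × rate): E=-0.0000, S=-0.0000, B=+0.0000
Largest |dx/dt| is |-0.0000| (S) < 0.05 → steady.

Steady state at T: yes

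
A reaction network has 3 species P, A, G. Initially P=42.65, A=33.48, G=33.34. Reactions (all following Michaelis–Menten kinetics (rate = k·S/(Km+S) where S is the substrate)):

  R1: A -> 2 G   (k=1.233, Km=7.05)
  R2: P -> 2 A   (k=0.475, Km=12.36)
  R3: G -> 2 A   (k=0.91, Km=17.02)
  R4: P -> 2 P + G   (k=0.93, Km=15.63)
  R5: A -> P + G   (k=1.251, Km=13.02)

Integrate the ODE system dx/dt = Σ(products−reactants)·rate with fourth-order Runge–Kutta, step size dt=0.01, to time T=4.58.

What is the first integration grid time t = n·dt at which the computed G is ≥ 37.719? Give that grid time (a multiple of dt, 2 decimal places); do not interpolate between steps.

RK4 with dt=0.01: 458 steps to T=4.58. Trajectory (selected grid times):
t=0.00: P=42.65 A=33.48 G=33.34
t=0.51: P=43.27 A=33.50 G=34.88
t=1.02: P=43.89 A=33.52 G=36.41
t=1.45: P=44.41 A=33.55 G=37.70
t=1.46: P=44.42 A=33.55 G=37.73
t=1.53: P=44.51 A=33.56 G=37.94
t=2.04: P=45.13 A=33.60 G=39.47
t=2.54: P=45.74 A=33.66 G=40.97
t=3.05: P=46.36 A=33.72 G=42.49
t=3.56: P=46.99 A=33.79 G=44.01
t=4.07: P=47.61 A=33.86 G=45.54
t=4.58: P=48.24 A=33.94 G=47.06
G(1.45)=37.701 < 37.719 but G(1.46)=37.731 ≥ 37.719, so the first grid time is t=1.46.

Threshold first reached at t = 1.46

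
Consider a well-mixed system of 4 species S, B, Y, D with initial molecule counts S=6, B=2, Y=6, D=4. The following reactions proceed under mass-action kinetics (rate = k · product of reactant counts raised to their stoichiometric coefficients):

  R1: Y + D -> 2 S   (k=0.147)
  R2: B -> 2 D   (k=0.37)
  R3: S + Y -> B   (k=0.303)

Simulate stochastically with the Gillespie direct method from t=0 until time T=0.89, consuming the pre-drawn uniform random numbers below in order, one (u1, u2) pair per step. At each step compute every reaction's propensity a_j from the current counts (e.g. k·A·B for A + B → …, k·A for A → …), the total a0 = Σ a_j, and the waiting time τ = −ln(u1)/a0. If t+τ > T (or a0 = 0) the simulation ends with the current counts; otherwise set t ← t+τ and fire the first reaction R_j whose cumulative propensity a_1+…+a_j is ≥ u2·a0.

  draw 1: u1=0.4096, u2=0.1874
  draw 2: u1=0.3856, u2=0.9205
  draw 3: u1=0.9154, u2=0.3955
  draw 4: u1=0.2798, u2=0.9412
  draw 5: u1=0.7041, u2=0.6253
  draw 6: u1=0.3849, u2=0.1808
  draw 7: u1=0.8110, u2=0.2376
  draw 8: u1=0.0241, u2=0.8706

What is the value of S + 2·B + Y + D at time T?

Check how each reaction changes W = S + 2·B + Y + D (weight of products minus weight of reactants):
R1: Y + D -> 2 S: (1·2) − (1·1 + 1·1) = 2 − 2 = 0
R2: B -> 2 D: (1·2) − (2·1) = 2 − 2 = 0
R3: S + Y -> B: (2·1) − (1·1 + 1·1) = 2 − 2 = 0
Every reaction leaves W unchanged, so W is conserved and no simulation is needed: W(T) = W(0) = 6 + 2·2 + 6 + 4 = 20

Value at T = 20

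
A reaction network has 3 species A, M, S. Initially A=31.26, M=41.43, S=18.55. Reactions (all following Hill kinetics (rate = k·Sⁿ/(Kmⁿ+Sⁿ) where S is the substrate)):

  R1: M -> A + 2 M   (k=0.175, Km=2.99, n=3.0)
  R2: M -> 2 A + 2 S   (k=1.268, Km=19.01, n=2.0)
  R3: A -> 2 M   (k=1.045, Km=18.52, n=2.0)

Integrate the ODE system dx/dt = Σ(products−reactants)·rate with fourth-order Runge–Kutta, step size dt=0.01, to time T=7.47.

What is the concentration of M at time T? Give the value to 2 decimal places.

RK4 with dt=0.01: 747 steps to T=7.47. Trajectory (selected grid times):
t=0.00: A=31.26 M=41.43 S=18.55
t=0.83: A=32.50 M=42.00 S=20.29
t=1.66: A=33.74 M=42.59 S=22.04
t=2.49: A=34.97 M=43.20 S=23.80
t=3.32: A=36.20 M=43.83 S=25.57
t=4.15: A=37.43 M=44.47 S=27.35
t=4.98: A=38.65 M=45.12 S=29.13
t=5.81: A=39.88 M=45.79 S=30.92
t=6.64: A=41.11 M=46.47 S=32.72
t=7.47: A=42.34 M=47.16 S=34.53
Read off M at T=7.47: 47.16

M at T = 47.16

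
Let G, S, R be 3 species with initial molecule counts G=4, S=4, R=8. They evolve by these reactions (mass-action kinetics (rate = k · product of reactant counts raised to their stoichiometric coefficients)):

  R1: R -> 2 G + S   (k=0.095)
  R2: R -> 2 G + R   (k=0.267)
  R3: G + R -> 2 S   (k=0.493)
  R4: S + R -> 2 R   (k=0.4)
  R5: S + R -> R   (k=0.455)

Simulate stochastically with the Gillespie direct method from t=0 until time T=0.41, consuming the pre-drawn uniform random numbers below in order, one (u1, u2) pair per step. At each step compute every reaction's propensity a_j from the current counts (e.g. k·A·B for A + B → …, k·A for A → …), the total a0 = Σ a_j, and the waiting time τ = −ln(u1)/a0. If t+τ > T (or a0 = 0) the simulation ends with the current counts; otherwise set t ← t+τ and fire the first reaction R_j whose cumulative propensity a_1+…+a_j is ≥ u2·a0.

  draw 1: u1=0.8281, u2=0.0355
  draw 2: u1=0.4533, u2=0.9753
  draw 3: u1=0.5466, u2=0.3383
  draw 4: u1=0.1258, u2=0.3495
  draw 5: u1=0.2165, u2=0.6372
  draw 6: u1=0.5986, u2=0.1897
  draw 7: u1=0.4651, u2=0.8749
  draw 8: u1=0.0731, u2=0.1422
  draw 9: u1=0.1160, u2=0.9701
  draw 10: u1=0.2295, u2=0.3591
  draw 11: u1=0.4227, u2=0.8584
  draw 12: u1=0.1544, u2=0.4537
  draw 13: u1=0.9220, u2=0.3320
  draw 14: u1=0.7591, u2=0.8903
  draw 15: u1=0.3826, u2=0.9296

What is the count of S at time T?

S at T = 3

t=0.000: G=4 S=4 R=8
Draw 1: a1=0.760, a2=2.136, a3=15.776, a4=12.800, a5=14.560, a0=46.032; τ=−ln(0.8281)/46.032=0.004 → t=0.004; u2·a0=0.0355·46.032=1.634; a1=0.760 < 1.634 ≤ a1+a2=2.896 → R2 fires; G=6 S=4 R=8
Draw 2: a1=0.760, a2=2.136, a3=23.664, a4=12.800, a5=14.560, a0=53.920; τ=−ln(0.4533)/53.920=0.015 → t=0.019; u2·a0=0.9753·53.920=52.588; a1+…+a4=39.360 < 52.588 ≤ a1+…+a5=53.920 → R5 fires; G=6 S=3 R=8
Draw 3: a1=0.760, a2=2.136, a3=23.664, a4=9.600, a5=10.920, a0=47.080; τ=−ln(0.5466)/47.080=0.013 → t=0.032; u2·a0=0.3383·47.080=15.927; a1+a2=2.896 < 15.927 ≤ a1+…+a3=26.560 → R3 fires; G=5 S=5 R=7
Draw 4: a1=0.665, a2=1.869, a3=17.255, a4=14.000, a5=15.925, a0=49.714; τ=−ln(0.1258)/49.714=0.042 → t=0.073; u2·a0=0.3495·49.714=17.375; a1+a2=2.534 < 17.375 ≤ a1+…+a3=19.789 → R3 fires; G=4 S=7 R=6
Draw 5: a1=0.570, a2=1.602, a3=11.832, a4=16.800, a5=19.110, a0=49.914; τ=−ln(0.2165)/49.914=0.031 → t=0.104; u2·a0=0.6372·49.914=31.805; a1+…+a4=30.804 < 31.805 ≤ a1+…+a5=49.914 → R5 fires; G=4 S=6 R=6
Draw 6: a1=0.570, a2=1.602, a3=11.832, a4=14.400, a5=16.380, a0=44.784; τ=−ln(0.5986)/44.784=0.011 → t=0.115; u2·a0=0.1897·44.784=8.496; a1+a2=2.172 < 8.496 ≤ a1+…+a3=14.004 → R3 fires; G=3 S=8 R=5
Draw 7: a1=0.475, a2=1.335, a3=7.395, a4=16.000, a5=18.200, a0=43.405; τ=−ln(0.4651)/43.405=0.018 → t=0.133; u2·a0=0.8749·43.405=37.975; a1+…+a4=25.205 < 37.975 ≤ a1+…+a5=43.405 → R5 fires; G=3 S=7 R=5
Draw 8: a1=0.475, a2=1.335, a3=7.395, a4=14.000, a5=15.925, a0=39.130; τ=−ln(0.0731)/39.130=0.067 → t=0.200; u2·a0=0.1422·39.130=5.564; a1+a2=1.810 < 5.564 ≤ a1+…+a3=9.205 → R3 fires; G=2 S=9 R=4
Draw 9: a1=0.380, a2=1.068, a3=3.944, a4=14.400, a5=16.380, a0=36.172; τ=−ln(0.1160)/36.172=0.060 → t=0.259; u2·a0=0.9701·36.172=35.090; a1+…+a4=19.792 < 35.090 ≤ a1+…+a5=36.172 → R5 fires; G=2 S=8 R=4
Draw 10: a1=0.380, a2=1.068, a3=3.944, a4=12.800, a5=14.560, a0=32.752; τ=−ln(0.2295)/32.752=0.045 → t=0.304; u2·a0=0.3591·32.752=11.761; a1+…+a3=5.392 < 11.761 ≤ a1+…+a4=18.192 → R4 fires; G=2 S=7 R=5
Draw 11: a1=0.475, a2=1.335, a3=4.930, a4=14.000, a5=15.925, a0=36.665; τ=−ln(0.4227)/36.665=0.023 → t=0.328; u2·a0=0.8584·36.665=31.473; a1+…+a4=20.740 < 31.473 ≤ a1+…+a5=36.665 → R5 fires; G=2 S=6 R=5
Draw 12: a1=0.475, a2=1.335, a3=4.930, a4=12.000, a5=13.650, a0=32.390; τ=−ln(0.1544)/32.390=0.058 → t=0.386; u2·a0=0.4537·32.390=14.695; a1+…+a3=6.740 < 14.695 ≤ a1+…+a4=18.740 → R4 fires; G=2 S=5 R=6
Draw 13: a1=0.570, a2=1.602, a3=5.916, a4=12.000, a5=13.650, a0=33.738; τ=−ln(0.9220)/33.738=0.002 → t=0.388; u2·a0=0.3320·33.738=11.201; a1+…+a3=8.088 < 11.201 ≤ a1+…+a4=20.088 → R4 fires; G=2 S=4 R=7
Draw 14: a1=0.665, a2=1.869, a3=6.902, a4=11.200, a5=12.740, a0=33.376; τ=−ln(0.7591)/33.376=0.008 → t=0.396; u2·a0=0.8903·33.376=29.715; a1+…+a4=20.636 < 29.715 ≤ a1+…+a5=33.376 → R5 fires; G=2 S=3 R=7
Draw 15: a1=0.665, a2=1.869, a3=6.902, a4=8.400, a5=9.555, a0=27.391; τ=−ln(0.3826)/27.391=0.035 → t=0.431 > T=0.41: stop.
Read off S at T=0.41: 3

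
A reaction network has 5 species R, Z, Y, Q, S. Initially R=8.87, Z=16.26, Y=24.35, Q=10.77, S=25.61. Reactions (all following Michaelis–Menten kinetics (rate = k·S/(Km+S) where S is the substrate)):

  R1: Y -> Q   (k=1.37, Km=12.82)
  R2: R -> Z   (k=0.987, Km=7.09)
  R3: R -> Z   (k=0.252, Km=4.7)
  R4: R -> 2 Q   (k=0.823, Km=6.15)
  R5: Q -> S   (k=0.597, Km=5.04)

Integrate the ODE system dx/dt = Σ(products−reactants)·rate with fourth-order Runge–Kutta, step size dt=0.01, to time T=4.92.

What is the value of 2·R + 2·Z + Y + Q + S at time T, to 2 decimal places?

Check how each reaction changes W = 2·R + 2·Z + Y + Q + S (weight of products minus weight of reactants):
R1: Y -> Q: (1·1) − (1·1) = 1 − 1 = 0
R2: R -> Z: (2·1) − (2·1) = 2 − 2 = 0
R3: R -> Z: (2·1) − (2·1) = 2 − 2 = 0
R4: R -> 2 Q: (1·2) − (2·1) = 2 − 2 = 0
R5: Q -> S: (1·1) − (1·1) = 1 − 1 = 0
Every reaction leaves W unchanged, so W is conserved and no simulation is needed: W(T) = W(0) = 2·8.87 + 2·16.26 + 24.35 + 10.77 + 25.61 = 110.99

Value at T = 110.99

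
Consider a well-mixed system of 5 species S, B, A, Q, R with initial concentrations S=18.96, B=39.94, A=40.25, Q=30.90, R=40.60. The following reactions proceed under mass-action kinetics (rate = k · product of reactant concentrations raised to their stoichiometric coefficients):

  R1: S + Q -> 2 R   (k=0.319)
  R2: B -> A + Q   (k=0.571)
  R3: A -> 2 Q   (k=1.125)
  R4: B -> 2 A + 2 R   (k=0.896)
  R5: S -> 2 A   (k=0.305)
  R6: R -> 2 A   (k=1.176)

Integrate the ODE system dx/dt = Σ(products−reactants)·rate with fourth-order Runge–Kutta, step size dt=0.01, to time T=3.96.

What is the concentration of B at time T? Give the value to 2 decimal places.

B at T = 0.12

RK4 with dt=0.01: 396 steps to T=3.96. Trajectory (selected grid times):
t=0.00: S=18.96 B=39.94 A=40.25 Q=30.90 R=40.60
t=0.44: S=0.01 B=20.94 A=103.32 Q=94.08 R=66.38
t=0.88: S=0.00 B=10.98 A=121.65 Q=212.40 R=48.82
t=1.32: S=0.00 B=5.76 A=113.65 Q=332.28 R=33.94
t=1.76: S=0.00 B=3.02 A=95.19 Q=437.15 R=22.77
t=2.20: S=0.00 B=1.58 A=74.72 Q=521.78 R=14.91
t=2.64: S=0.00 B=0.83 A=56.15 Q=586.61 R=9.58
t=3.08: S=0.00 B=0.44 A=40.89 Q=634.51 R=6.08
t=3.52: S=0.00 B=0.23 A=29.08 Q=668.95 R=3.82
t=3.96: S=0.00 B=0.12 A=20.29 Q=693.20 R=2.37
Read off B at T=3.96: 0.12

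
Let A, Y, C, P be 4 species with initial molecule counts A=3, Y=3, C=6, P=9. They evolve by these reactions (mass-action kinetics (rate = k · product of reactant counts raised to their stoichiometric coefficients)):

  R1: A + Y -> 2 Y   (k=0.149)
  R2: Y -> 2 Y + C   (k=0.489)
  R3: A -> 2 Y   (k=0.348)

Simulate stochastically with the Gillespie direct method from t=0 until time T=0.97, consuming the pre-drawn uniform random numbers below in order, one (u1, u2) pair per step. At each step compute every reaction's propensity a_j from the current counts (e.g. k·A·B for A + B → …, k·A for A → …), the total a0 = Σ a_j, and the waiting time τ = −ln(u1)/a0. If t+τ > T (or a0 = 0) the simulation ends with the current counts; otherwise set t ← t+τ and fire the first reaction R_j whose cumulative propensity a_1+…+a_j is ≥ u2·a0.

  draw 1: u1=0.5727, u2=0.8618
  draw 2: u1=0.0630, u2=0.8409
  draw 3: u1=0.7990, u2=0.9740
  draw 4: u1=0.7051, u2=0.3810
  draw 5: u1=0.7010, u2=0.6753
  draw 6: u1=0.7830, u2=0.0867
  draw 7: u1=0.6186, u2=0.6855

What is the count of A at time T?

t=0.000: A=3 Y=3 C=6 P=9
Draw 1: a1=1.341, a2=1.467, a3=1.044, a0=3.852; τ=−ln(0.5727)/3.852=0.145 → t=0.145; u2·a0=0.8618·3.852=3.320; a1+a2=2.808 < 3.320 ≤ a1+…+a3=3.852 → R3 fires; A=2 Y=5 C=6 P=9
Draw 2: a1=1.490, a2=2.445, a3=0.696, a0=4.631; τ=−ln(0.0630)/4.631=0.597 → t=0.742; u2·a0=0.8409·4.631=3.894; a1=1.490 < 3.894 ≤ a1+a2=3.935 → R2 fires; A=2 Y=6 C=7 P=9
Draw 3: a1=1.788, a2=2.934, a3=0.696, a0=5.418; τ=−ln(0.7990)/5.418=0.041 → t=0.783; u2·a0=0.9740·5.418=5.277; a1+a2=4.722 < 5.277 ≤ a1+…+a3=5.418 → R3 fires; A=1 Y=8 C=7 P=9
Draw 4: a1=1.192, a2=3.912, a3=0.348, a0=5.452; τ=−ln(0.7051)/5.452=0.064 → t=0.847; u2·a0=0.3810·5.452=2.077; a1=1.192 < 2.077 ≤ a1+a2=5.104 → R2 fires; A=1 Y=9 C=8 P=9
Draw 5: a1=1.341, a2=4.401, a3=0.348, a0=6.090; τ=−ln(0.7010)/6.090=0.058 → t=0.906; u2·a0=0.6753·6.090=4.113; a1=1.341 < 4.113 ≤ a1+a2=5.742 → R2 fires; A=1 Y=10 C=9 P=9
Draw 6: a1=1.490, a2=4.890, a3=0.348, a0=6.728; τ=−ln(0.7830)/6.728=0.036 → t=0.942; u2·a0=0.0867·6.728=0.583 ≤ a1=1.490 → R1 fires; A=0 Y=11 C=9 P=9
Draw 7: a1=0.000, a2=5.379, a3=0.000, a0=5.379; τ=−ln(0.6186)/5.379=0.089 → t=1.031 > T=0.97: stop.
Read off A at T=0.97: 0

A at T = 0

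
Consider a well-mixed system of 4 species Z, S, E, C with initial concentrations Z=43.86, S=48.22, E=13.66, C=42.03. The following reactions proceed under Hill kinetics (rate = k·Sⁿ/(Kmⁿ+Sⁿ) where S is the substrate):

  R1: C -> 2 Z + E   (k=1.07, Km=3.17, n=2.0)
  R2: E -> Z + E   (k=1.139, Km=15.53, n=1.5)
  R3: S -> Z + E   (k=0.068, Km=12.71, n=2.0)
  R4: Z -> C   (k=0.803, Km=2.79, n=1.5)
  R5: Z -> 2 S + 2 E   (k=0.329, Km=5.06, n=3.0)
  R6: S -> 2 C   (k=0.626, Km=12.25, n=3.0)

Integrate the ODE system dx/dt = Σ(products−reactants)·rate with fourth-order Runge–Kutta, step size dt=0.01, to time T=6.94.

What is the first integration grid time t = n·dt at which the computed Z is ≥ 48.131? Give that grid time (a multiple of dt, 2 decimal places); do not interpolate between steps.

Threshold first reached at t = 2.59

RK4 with dt=0.01: 694 steps to T=6.94. Trajectory (selected grid times):
t=0.00: Z=43.86 S=48.22 E=13.66 C=42.03
t=0.77: Z=45.10 S=48.20 E=15.03 C=42.77
t=1.54: Z=46.37 S=48.19 E=16.41 C=43.51
t=2.31: Z=47.66 S=48.17 E=17.78 C=44.24
t=2.58: Z=48.12 S=48.16 E=18.27 C=44.50
t=2.59: Z=48.14 S=48.16 E=18.28 C=44.51
t=3.08: Z=48.98 S=48.15 E=19.16 C=44.98
t=3.86: Z=50.34 S=48.13 E=20.55 C=45.73
t=4.63: Z=51.71 S=48.12 E=21.93 C=46.47
t=5.40: Z=53.09 S=48.10 E=23.30 C=47.21
t=6.17: Z=54.50 S=48.08 E=24.68 C=47.95
t=6.94: Z=55.91 S=48.07 E=26.05 C=48.69
Z(2.58)=48.123 < 48.131 but Z(2.59)=48.140 ≥ 48.131, so the first grid time is t=2.59.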